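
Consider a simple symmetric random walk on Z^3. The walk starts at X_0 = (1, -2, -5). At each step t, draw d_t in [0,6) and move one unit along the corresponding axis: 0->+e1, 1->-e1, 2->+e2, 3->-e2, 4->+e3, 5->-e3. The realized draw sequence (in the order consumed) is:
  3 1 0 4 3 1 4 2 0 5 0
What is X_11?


(2, -3, -4)

t=0: X=(1, -2, -5), d=3 → -e2, X_1=(1, -3, -5)
t=1: X=(1, -3, -5), d=1 → -e1, X_2=(0, -3, -5)
t=2: X=(0, -3, -5), d=0 → +e1, X_3=(1, -3, -5)
t=3: X=(1, -3, -5), d=4 → +e3, X_4=(1, -3, -4)
t=4: X=(1, -3, -4), d=3 → -e2, X_5=(1, -4, -4)
t=5: X=(1, -4, -4), d=1 → -e1, X_6=(0, -4, -4)
t=6: X=(0, -4, -4), d=4 → +e3, X_7=(0, -4, -3)
t=7: X=(0, -4, -3), d=2 → +e2, X_8=(0, -3, -3)
t=8: X=(0, -3, -3), d=0 → +e1, X_9=(1, -3, -3)
t=9: X=(1, -3, -3), d=5 → -e3, X_10=(1, -3, -4)
t=10: X=(1, -3, -4), d=0 → +e1, X_11=(2, -3, -4)


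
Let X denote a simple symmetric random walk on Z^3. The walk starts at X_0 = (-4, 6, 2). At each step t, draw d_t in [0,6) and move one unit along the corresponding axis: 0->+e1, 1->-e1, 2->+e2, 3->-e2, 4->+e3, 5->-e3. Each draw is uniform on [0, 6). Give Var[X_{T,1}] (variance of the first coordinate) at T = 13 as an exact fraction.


13/3

Outcome values over d=0..5: [1, -1, 0, 0, 0, 0]
Σy = 0, Σy² = 2, M = 6
μ = 0/6 = 0,  σ² = 2/6 − (0)² = 1/3
Independent increments: Var[X_13] = 13·σ² = 13·(1/3) = 13/3


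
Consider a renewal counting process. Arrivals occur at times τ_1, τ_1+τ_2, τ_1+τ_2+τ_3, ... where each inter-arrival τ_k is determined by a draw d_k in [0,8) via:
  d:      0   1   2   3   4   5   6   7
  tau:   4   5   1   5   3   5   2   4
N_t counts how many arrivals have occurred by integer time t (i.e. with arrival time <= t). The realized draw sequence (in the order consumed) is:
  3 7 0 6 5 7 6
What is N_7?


draw d_1=3: τ_1=5, arrival time A_1=5
draw d_2=7: τ_2=4, arrival time A_2=9
draw d_3=0: τ_3=4, arrival time A_3=13
draw d_4=6: τ_4=2, arrival time A_4=15
draw d_5=5: τ_5=5, arrival time A_5=20
draw d_6=7: τ_6=4, arrival time A_6=24
draw d_7=6: τ_7=2, arrival time A_7=26
N_t over t=0..7: 0:0 1:0 2:0 3:0 4:0 5:1 6:1 7:1

1


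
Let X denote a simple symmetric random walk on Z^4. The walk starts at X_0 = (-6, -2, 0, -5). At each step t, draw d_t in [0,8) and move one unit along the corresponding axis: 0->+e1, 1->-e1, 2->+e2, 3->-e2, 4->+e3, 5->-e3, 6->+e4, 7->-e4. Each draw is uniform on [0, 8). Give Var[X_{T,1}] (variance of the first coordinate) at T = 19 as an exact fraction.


Outcome values over d=0..7: [1, -1, 0, 0, 0, 0, 0, 0]
Σy = 0, Σy² = 2, M = 8
μ = 0/8 = 0,  σ² = 2/8 − (0)² = 1/4
Independent increments: Var[X_19] = 19·σ² = 19·(1/4) = 19/4

19/4


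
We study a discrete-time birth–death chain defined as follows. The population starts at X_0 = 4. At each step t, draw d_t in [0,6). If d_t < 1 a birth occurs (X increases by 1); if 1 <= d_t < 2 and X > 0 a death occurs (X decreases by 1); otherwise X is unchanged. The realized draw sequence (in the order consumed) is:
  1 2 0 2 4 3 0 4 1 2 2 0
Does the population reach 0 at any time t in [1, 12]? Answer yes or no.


t=0: X=4, d=1 → death, X_1=3
t=1: X=3, d=2 → hold, X_2=3
t=2: X=3, d=0 → birth, X_3=4
t=3: X=4, d=2 → hold, X_4=4
t=4: X=4, d=4 → hold, X_5=4
t=5: X=4, d=3 → hold, X_6=4
t=6: X=4, d=0 → birth, X_7=5
t=7: X=5, d=4 → hold, X_8=5
t=8: X=5, d=1 → death, X_9=4
t=9: X=4, d=2 → hold, X_10=4
t=10: X=4, d=2 → hold, X_11=4
t=11: X=4, d=0 → birth, X_12=5

no


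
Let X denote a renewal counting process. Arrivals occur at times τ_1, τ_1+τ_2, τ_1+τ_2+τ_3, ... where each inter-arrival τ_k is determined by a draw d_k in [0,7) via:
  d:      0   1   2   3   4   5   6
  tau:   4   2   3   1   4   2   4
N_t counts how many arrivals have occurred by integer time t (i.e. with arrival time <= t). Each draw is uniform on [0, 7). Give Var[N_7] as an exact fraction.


Inter-arrival values over d=0..6: [4, 2, 3, 1, 4, 2, 4]
Each d has probability 1/7, so the pmf of τ is: f(1) = 1/7, f(2) = 2/7, f(3) = 1/7, f(4) = 3/7
Let p_n(j) = P(N_n = j), with p_0 = [1]. Condition on τ_1: p_n(0) = P(τ > n), and for j >= 1, p_n(j) = Σ_{k<=n} f(k)·p_{n−k}(j−1)
p_1 = [6/7, 1/7]  (j = 0..1)
p_2 = [4/7, 20/49, 1/49]  (j = 0..2)
p_3 = [3/7, 23/49, 34/343, 1/343]  (j = 0..3)
p_4 = [0, 38/49, 10/49, 48/2401, 1/2401]  (j = 0..4)
p_5 = [0, 4/7, 125/343, 145/2401, 62/16807, 1/16807]  (j = 0..5)
p_6 = [0, 15/49, 187/343, 320/2401, 248/16807, 76/117649, 1/117649]  (j = 0..6)
p_7 = [0, 9/49, 178/343, 87/343, 97/2401, 379/117649, 90/823543, 1/823543]  (j = 0..7)
E[N_7] = Σ j·p_7(j) = 1779576/823543;  E[N_7²] = Σ j²·p_7(j) = 4342708/823543
Var[N_7] = 4342708/823543 − (1779576/823543)² = 409516034668/678223072849

409516034668/678223072849


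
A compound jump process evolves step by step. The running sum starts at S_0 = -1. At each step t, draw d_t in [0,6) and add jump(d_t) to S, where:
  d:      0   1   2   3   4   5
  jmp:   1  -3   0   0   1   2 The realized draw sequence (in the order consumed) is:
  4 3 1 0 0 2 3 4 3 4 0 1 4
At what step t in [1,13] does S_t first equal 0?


t=0: S=-1, d=4, jump=1, S_1=0
t=1: S=0, d=3, jump=0, S_2=0
t=2: S=0, d=1, jump=-3, S_3=-3
t=3: S=-3, d=0, jump=1, S_4=-2
t=4: S=-2, d=0, jump=1, S_5=-1
t=5: S=-1, d=2, jump=0, S_6=-1
t=6: S=-1, d=3, jump=0, S_7=-1
t=7: S=-1, d=4, jump=1, S_8=0
t=8: S=0, d=3, jump=0, S_9=0
t=9: S=0, d=4, jump=1, S_10=1
t=10: S=1, d=0, jump=1, S_11=2
t=11: S=2, d=1, jump=-3, S_12=-1
t=12: S=-1, d=4, jump=1, S_13=0

1


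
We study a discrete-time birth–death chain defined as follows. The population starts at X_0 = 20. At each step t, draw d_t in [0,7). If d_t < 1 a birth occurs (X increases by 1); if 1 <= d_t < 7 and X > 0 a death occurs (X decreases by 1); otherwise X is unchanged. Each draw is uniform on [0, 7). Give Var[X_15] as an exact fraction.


X can drop by at most 1 per step and X_0 = 20 > T = 15, so X_t >= 20 − t >= 5 > 0 for every t <= 15: the floor at 0 (the 'and X > 0' condition) never binds. Hence X_15 = X_0 + Σ_{t<15} Y_t with i.i.d. increments Y_t = y(d_t) ∈ {+1, −1, 0}.
Outcome values over d=0..6: [1, -1, -1, -1, -1, -1, -1]
Σy = -5, Σy² = 7, M = 7
μ = -5/7 = -5/7,  σ² = 7/7 − (-5/7)² = 24/49
Independent increments: Var[X_15] = 15·σ² = 15·(24/49) = 360/49

360/49


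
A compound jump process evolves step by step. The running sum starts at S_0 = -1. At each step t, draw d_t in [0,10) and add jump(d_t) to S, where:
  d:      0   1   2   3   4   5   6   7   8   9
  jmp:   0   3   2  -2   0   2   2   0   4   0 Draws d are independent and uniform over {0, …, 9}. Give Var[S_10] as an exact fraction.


289/10

Outcome values over d=0..9: [0, 3, 2, -2, 0, 2, 2, 0, 4, 0]
Σy = 11, Σy² = 41, M = 10
μ = 11/10 = 11/10,  σ² = 41/10 − (11/10)² = 289/100
Independent increments: Var[S_10] = 10·σ² = 10·(289/100) = 289/10


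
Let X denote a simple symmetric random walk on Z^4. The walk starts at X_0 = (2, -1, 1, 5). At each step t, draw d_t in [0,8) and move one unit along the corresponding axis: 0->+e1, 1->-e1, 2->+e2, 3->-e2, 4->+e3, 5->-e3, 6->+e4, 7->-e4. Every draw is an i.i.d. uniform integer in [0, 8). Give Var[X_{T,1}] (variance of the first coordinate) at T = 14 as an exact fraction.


7/2

Outcome values over d=0..7: [1, -1, 0, 0, 0, 0, 0, 0]
Σy = 0, Σy² = 2, M = 8
μ = 0/8 = 0,  σ² = 2/8 − (0)² = 1/4
Independent increments: Var[X_14] = 14·σ² = 14·(1/4) = 7/2


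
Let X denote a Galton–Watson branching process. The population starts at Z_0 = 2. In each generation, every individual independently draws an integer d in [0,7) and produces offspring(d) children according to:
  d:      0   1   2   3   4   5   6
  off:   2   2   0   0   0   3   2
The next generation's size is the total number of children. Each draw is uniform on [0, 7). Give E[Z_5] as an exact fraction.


Outcome values over d=0..6: [2, 2, 0, 0, 0, 3, 2]
Σy = 9, Σy² = 21, M = 7
μ = 9/7 = 9/7,  σ² = 21/7 − (9/7)² = 66/49
E[Z_0] = 2
E[Z_1] = 9/7·E[Z_0] = 18/7
E[Z_2] = 9/7·E[Z_1] = 162/49
E[Z_3] = 9/7·E[Z_2] = 1458/343
E[Z_4] = 9/7·E[Z_3] = 13122/2401
E[Z_5] = 9/7·E[Z_4] = 118098/16807

118098/16807


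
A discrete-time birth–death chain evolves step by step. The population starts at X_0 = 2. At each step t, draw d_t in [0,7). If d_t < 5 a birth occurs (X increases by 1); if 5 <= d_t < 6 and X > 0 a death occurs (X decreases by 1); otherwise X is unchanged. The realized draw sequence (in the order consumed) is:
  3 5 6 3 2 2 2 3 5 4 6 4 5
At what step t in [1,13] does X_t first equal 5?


6

t=0: X=2, d=3 → birth, X_1=3
t=1: X=3, d=5 → death, X_2=2
t=2: X=2, d=6 → hold, X_3=2
t=3: X=2, d=3 → birth, X_4=3
t=4: X=3, d=2 → birth, X_5=4
t=5: X=4, d=2 → birth, X_6=5
t=6: X=5, d=2 → birth, X_7=6
t=7: X=6, d=3 → birth, X_8=7
t=8: X=7, d=5 → death, X_9=6
t=9: X=6, d=4 → birth, X_10=7
t=10: X=7, d=6 → hold, X_11=7
t=11: X=7, d=4 → birth, X_12=8
t=12: X=8, d=5 → death, X_13=7


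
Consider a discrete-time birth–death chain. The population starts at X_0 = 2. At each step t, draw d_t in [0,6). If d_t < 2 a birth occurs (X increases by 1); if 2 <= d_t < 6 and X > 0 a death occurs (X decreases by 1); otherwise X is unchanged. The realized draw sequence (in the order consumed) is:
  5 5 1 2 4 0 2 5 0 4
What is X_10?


t=0: X=2, d=5 → death, X_1=1
t=1: X=1, d=5 → death, X_2=0
t=2: X=0, d=1 → birth, X_3=1
t=3: X=1, d=2 → death, X_4=0
t=4: X=0, d=4 → hold, X_5=0
t=5: X=0, d=0 → birth, X_6=1
t=6: X=1, d=2 → death, X_7=0
t=7: X=0, d=5 → hold, X_8=0
t=8: X=0, d=0 → birth, X_9=1
t=9: X=1, d=4 → death, X_10=0

0


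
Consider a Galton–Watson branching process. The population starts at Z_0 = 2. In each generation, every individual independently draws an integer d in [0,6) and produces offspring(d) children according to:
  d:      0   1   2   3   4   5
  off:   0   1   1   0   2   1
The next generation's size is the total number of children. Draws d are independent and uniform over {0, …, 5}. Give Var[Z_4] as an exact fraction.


Outcome values over d=0..5: [0, 1, 1, 0, 2, 1]
Σy = 5, Σy² = 7, M = 6
μ = 5/6 = 5/6,  σ² = 7/6 − (5/6)² = 17/36
V_0 = 0, E_0 = 2
V_1 = 17/36·E_0 + (5/6)²·V_0 = 17/18;  E_1 = 5/3
V_2 = 17/36·E_1 + (5/6)²·V_1 = 935/648;  E_2 = 25/18
V_3 = 17/36·E_2 + (5/6)²·V_2 = 38675/23328;  E_3 = 125/108
V_4 = 17/36·E_3 + (5/6)²·V_3 = 1425875/839808;  E_4 = 625/648

1425875/839808


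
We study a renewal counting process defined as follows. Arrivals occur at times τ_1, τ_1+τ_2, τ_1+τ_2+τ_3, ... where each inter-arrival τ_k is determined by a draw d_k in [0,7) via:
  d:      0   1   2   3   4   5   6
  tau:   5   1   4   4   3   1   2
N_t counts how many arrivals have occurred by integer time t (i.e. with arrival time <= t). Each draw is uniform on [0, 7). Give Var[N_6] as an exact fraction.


Inter-arrival values over d=0..6: [5, 1, 4, 4, 3, 1, 2]
Each d has probability 1/7, so the pmf of τ is: f(1) = 2/7, f(2) = 1/7, f(3) = 1/7, f(4) = 2/7, f(5) = 1/7
Let p_n(j) = P(N_n = j), with p_0 = [1]. Condition on τ_1: p_n(0) = P(τ > n), and for j >= 1, p_n(j) = Σ_{k<=n} f(k)·p_{n−k}(j−1)
p_1 = [5/7, 2/7]  (j = 0..1)
p_2 = [4/7, 17/49, 4/49]  (j = 0..2)
p_3 = [3/7, 20/49, 48/343, 8/343]  (j = 0..3)
p_4 = [1/7, 29/49, 71/343, 124/2401, 16/2401]  (j = 0..4)
p_5 = [0, 26/49, 123/343, 218/2401, 304/16807, 32/16807]  (j = 0..5)
p_6 = [0, 17/49, 149/343, 421/2401, 88/2401, 720/117649, 64/117649]  (j = 0..6)
E[N_6] = Σ j·p_6(j) = 226150/117649;  E[N_6²] = Σ j²·p_6(j) = 520202/117649
Var[N_6] = 520202/117649 − (226150/117649)² = 10057422598/13841287201

10057422598/13841287201


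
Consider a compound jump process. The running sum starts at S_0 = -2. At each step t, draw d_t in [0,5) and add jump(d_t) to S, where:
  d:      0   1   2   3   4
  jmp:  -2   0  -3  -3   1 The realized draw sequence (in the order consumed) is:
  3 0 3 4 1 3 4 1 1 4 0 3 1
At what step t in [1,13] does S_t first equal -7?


t=0: S=-2, d=3, jump=-3, S_1=-5
t=1: S=-5, d=0, jump=-2, S_2=-7
t=2: S=-7, d=3, jump=-3, S_3=-10
t=3: S=-10, d=4, jump=1, S_4=-9
t=4: S=-9, d=1, jump=0, S_5=-9
t=5: S=-9, d=3, jump=-3, S_6=-12
t=6: S=-12, d=4, jump=1, S_7=-11
t=7: S=-11, d=1, jump=0, S_8=-11
t=8: S=-11, d=1, jump=0, S_9=-11
t=9: S=-11, d=4, jump=1, S_10=-10
t=10: S=-10, d=0, jump=-2, S_11=-12
t=11: S=-12, d=3, jump=-3, S_12=-15
t=12: S=-15, d=1, jump=0, S_13=-15

2


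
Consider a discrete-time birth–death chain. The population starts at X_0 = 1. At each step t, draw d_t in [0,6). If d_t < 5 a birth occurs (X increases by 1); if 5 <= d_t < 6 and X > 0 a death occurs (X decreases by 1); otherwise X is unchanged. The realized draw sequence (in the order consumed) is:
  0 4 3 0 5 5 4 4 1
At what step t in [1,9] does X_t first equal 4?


t=0: X=1, d=0 → birth, X_1=2
t=1: X=2, d=4 → birth, X_2=3
t=2: X=3, d=3 → birth, X_3=4
t=3: X=4, d=0 → birth, X_4=5
t=4: X=5, d=5 → death, X_5=4
t=5: X=4, d=5 → death, X_6=3
t=6: X=3, d=4 → birth, X_7=4
t=7: X=4, d=4 → birth, X_8=5
t=8: X=5, d=1 → birth, X_9=6

3


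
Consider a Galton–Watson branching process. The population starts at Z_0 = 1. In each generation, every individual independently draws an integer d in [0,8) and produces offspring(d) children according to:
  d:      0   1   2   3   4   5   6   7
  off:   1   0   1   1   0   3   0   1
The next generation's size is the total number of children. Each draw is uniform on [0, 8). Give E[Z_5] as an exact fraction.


Outcome values over d=0..7: [1, 0, 1, 1, 0, 3, 0, 1]
Σy = 7, Σy² = 13, M = 8
μ = 7/8 = 7/8,  σ² = 13/8 − (7/8)² = 55/64
E[Z_0] = 1
E[Z_1] = 7/8·E[Z_0] = 7/8
E[Z_2] = 7/8·E[Z_1] = 49/64
E[Z_3] = 7/8·E[Z_2] = 343/512
E[Z_4] = 7/8·E[Z_3] = 2401/4096
E[Z_5] = 7/8·E[Z_4] = 16807/32768

16807/32768


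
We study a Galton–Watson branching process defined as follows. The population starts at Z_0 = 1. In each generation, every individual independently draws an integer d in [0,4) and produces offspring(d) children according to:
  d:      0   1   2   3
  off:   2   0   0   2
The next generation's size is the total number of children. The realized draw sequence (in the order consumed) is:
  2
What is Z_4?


gen 0: Z_0=1, draws=[2], offspring=[0], Z_1=0
gen 1: Z_1=0, draws=[], offspring=[], Z_2=0
gen 2: Z_2=0, draws=[], offspring=[], Z_3=0
gen 3: Z_3=0, draws=[], offspring=[], Z_4=0

0


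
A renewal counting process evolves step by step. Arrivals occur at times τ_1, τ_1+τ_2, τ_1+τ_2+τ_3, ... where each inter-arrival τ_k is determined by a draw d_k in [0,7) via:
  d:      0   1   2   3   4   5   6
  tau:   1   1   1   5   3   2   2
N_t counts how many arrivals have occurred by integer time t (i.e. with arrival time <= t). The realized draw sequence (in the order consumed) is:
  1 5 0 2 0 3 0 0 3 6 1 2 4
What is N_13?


draw d_1=1: τ_1=1, arrival time A_1=1
draw d_2=5: τ_2=2, arrival time A_2=3
draw d_3=0: τ_3=1, arrival time A_3=4
draw d_4=2: τ_4=1, arrival time A_4=5
draw d_5=0: τ_5=1, arrival time A_5=6
draw d_6=3: τ_6=5, arrival time A_6=11
draw d_7=0: τ_7=1, arrival time A_7=12
draw d_8=0: τ_8=1, arrival time A_8=13
draw d_9=3: τ_9=5, arrival time A_9=18
draw d_10=6: τ_10=2, arrival time A_10=20
draw d_11=1: τ_11=1, arrival time A_11=21
draw d_12=2: τ_12=1, arrival time A_12=22
draw d_13=4: τ_13=3, arrival time A_13=25
N_t over t=0..13: 0:0 1:1 2:1 3:2 4:3 5:4 6:5 7:5 8:5 9:5 10:5 11:6 12:7 13:8

8


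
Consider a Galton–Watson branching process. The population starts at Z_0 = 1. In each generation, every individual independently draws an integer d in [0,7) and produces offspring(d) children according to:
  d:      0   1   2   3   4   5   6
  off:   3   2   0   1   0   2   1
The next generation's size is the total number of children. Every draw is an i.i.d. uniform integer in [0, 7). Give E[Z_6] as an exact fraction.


531441/117649

Outcome values over d=0..6: [3, 2, 0, 1, 0, 2, 1]
Σy = 9, Σy² = 19, M = 7
μ = 9/7 = 9/7,  σ² = 19/7 − (9/7)² = 52/49
E[Z_0] = 1
E[Z_1] = 9/7·E[Z_0] = 9/7
E[Z_2] = 9/7·E[Z_1] = 81/49
E[Z_3] = 9/7·E[Z_2] = 729/343
E[Z_4] = 9/7·E[Z_3] = 6561/2401
E[Z_5] = 9/7·E[Z_4] = 59049/16807
E[Z_6] = 9/7·E[Z_5] = 531441/117649


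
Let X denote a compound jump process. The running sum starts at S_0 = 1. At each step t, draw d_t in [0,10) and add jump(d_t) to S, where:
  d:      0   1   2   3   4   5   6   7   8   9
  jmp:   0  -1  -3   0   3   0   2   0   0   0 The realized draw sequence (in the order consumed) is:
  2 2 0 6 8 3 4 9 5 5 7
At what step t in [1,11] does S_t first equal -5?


t=0: S=1, d=2, jump=-3, S_1=-2
t=1: S=-2, d=2, jump=-3, S_2=-5
t=2: S=-5, d=0, jump=0, S_3=-5
t=3: S=-5, d=6, jump=2, S_4=-3
t=4: S=-3, d=8, jump=0, S_5=-3
t=5: S=-3, d=3, jump=0, S_6=-3
t=6: S=-3, d=4, jump=3, S_7=0
t=7: S=0, d=9, jump=0, S_8=0
t=8: S=0, d=5, jump=0, S_9=0
t=9: S=0, d=5, jump=0, S_10=0
t=10: S=0, d=7, jump=0, S_11=0

2


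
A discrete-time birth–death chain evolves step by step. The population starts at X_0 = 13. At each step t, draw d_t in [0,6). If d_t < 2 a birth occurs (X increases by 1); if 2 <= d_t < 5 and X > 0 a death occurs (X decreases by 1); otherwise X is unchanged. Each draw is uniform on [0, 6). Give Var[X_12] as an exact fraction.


29/3

X can drop by at most 1 per step and X_0 = 13 > T = 12, so X_t >= 13 − t >= 1 > 0 for every t <= 12: the floor at 0 (the 'and X > 0' condition) never binds. Hence X_12 = X_0 + Σ_{t<12} Y_t with i.i.d. increments Y_t = y(d_t) ∈ {+1, −1, 0}.
Outcome values over d=0..5: [1, 1, -1, -1, -1, 0]
Σy = -1, Σy² = 5, M = 6
μ = -1/6 = -1/6,  σ² = 5/6 − (-1/6)² = 29/36
Independent increments: Var[X_12] = 12·σ² = 12·(29/36) = 29/3


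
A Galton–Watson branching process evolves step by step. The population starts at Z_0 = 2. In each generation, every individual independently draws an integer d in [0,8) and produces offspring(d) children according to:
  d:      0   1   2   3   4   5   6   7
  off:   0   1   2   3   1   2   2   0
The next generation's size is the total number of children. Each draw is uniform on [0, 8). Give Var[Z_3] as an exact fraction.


Outcome values over d=0..7: [0, 1, 2, 3, 1, 2, 2, 0]
Σy = 11, Σy² = 23, M = 8
μ = 11/8 = 11/8,  σ² = 23/8 − (11/8)² = 63/64
V_0 = 0, E_0 = 2
V_1 = 63/64·E_0 + (11/8)²·V_0 = 63/32;  E_1 = 11/4
V_2 = 63/64·E_1 + (11/8)²·V_1 = 13167/2048;  E_2 = 121/32
V_3 = 63/64·E_2 + (11/8)²·V_2 = 2081079/131072;  E_3 = 1331/256

2081079/131072


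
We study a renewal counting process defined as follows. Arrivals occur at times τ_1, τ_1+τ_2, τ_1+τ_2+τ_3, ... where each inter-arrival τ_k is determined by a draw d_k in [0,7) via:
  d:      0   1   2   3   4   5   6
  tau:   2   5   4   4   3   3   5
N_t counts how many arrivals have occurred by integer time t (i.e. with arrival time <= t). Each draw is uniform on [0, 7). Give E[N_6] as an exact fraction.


Inter-arrival values over d=0..6: [2, 5, 4, 4, 3, 3, 5]
Each d has probability 1/7, so the pmf of τ is: f(2) = 1/7, f(3) = 2/7, f(4) = 2/7, f(5) = 2/7
Renewal equation for m(n) = E[N_n]: condition on τ_1 = k (if k <= n, one arrival plus a fresh copy on the remaining n−k steps): m(n) = F(n) + Σ_{k<=n} f(k)·m(n−k), where F(n) = P(τ <= n) and m(0) = 0
m(1) = F(1) = 0
m(2) = F(2) = 1/7
m(3) = F(3) = 3/7
m(4) = F(4) + f(2)·m(2) = 5/7 + 1/7·1/7 = 36/49
m(5) = F(5) + f(2)·m(3) + f(3)·m(2) = 1 + 1/7·3/7 + 2/7·1/7 = 54/49
m(6) = F(6) + f(2)·m(4) + f(3)·m(3) + f(4)·m(2) = 1 + 1/7·36/49 + 2/7·3/7 + 2/7·1/7 = 435/343
E[N_6] = m(6) = 435/343

435/343


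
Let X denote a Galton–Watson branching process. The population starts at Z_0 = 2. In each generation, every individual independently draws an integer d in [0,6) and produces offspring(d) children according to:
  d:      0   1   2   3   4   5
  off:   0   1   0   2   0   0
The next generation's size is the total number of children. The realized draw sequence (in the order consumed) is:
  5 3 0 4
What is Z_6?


0

gen 0: Z_0=2, draws=[5, 3], offspring=[0, 2], Z_1=2
gen 1: Z_1=2, draws=[0, 4], offspring=[0, 0], Z_2=0
gen 2: Z_2=0, draws=[], offspring=[], Z_3=0
gen 3: Z_3=0, draws=[], offspring=[], Z_4=0
gen 4: Z_4=0, draws=[], offspring=[], Z_5=0
gen 5: Z_5=0, draws=[], offspring=[], Z_6=0


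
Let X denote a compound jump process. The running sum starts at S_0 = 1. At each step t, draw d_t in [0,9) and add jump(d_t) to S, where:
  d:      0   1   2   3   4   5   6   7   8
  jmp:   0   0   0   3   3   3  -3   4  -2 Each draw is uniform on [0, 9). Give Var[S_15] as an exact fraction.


Outcome values over d=0..8: [0, 0, 0, 3, 3, 3, -3, 4, -2]
Σy = 8, Σy² = 56, M = 9
μ = 8/9 = 8/9,  σ² = 56/9 − (8/9)² = 440/81
Independent increments: Var[S_15] = 15·σ² = 15·(440/81) = 2200/27

2200/27


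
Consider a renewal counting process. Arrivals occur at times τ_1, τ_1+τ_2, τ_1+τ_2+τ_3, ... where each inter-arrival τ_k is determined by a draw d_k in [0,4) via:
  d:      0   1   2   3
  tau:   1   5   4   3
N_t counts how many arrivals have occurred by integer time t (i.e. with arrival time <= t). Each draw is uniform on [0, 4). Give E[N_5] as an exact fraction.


Inter-arrival values over d=0..3: [1, 5, 4, 3]
Each d has probability 1/4, so the pmf of τ is: f(1) = 1/4, f(3) = 1/4, f(4) = 1/4, f(5) = 1/4
Renewal equation for m(n) = E[N_n]: condition on τ_1 = k (if k <= n, one arrival plus a fresh copy on the remaining n−k steps): m(n) = F(n) + Σ_{k<=n} f(k)·m(n−k), where F(n) = P(τ <= n) and m(0) = 0
m(1) = F(1) = 1/4
m(2) = F(2) + f(1)·m(1) = 1/4 + 1/4·1/4 = 5/16
m(3) = F(3) + f(1)·m(2) = 1/2 + 1/4·5/16 = 37/64
m(4) = F(4) + f(1)·m(3) + f(3)·m(1) = 3/4 + 1/4·37/64 + 1/4·1/4 = 245/256
m(5) = F(5) + f(1)·m(4) + f(3)·m(2) + f(4)·m(1) = 1 + 1/4·245/256 + 1/4·5/16 + 1/4·1/4 = 1413/1024
E[N_5] = m(5) = 1413/1024

1413/1024


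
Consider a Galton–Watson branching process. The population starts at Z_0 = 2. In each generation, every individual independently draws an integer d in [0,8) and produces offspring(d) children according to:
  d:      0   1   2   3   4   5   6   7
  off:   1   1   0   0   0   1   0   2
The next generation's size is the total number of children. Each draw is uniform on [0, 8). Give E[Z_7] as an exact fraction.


78125/1048576

Outcome values over d=0..7: [1, 1, 0, 0, 0, 1, 0, 2]
Σy = 5, Σy² = 7, M = 8
μ = 5/8 = 5/8,  σ² = 7/8 − (5/8)² = 31/64
E[Z_0] = 2
E[Z_1] = 5/8·E[Z_0] = 5/4
E[Z_2] = 5/8·E[Z_1] = 25/32
E[Z_3] = 5/8·E[Z_2] = 125/256
E[Z_4] = 5/8·E[Z_3] = 625/2048
E[Z_5] = 5/8·E[Z_4] = 3125/16384
E[Z_6] = 5/8·E[Z_5] = 15625/131072
E[Z_7] = 5/8·E[Z_6] = 78125/1048576


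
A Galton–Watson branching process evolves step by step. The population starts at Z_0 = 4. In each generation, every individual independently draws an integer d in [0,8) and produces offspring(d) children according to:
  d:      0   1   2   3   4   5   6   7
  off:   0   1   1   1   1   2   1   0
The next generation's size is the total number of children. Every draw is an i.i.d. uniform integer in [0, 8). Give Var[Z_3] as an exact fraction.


190463/65536

Outcome values over d=0..7: [0, 1, 1, 1, 1, 2, 1, 0]
Σy = 7, Σy² = 9, M = 8
μ = 7/8 = 7/8,  σ² = 9/8 − (7/8)² = 23/64
V_0 = 0, E_0 = 4
V_1 = 23/64·E_0 + (7/8)²·V_0 = 23/16;  E_1 = 7/2
V_2 = 23/64·E_1 + (7/8)²·V_1 = 2415/1024;  E_2 = 49/16
V_3 = 23/64·E_2 + (7/8)²·V_2 = 190463/65536;  E_3 = 343/128


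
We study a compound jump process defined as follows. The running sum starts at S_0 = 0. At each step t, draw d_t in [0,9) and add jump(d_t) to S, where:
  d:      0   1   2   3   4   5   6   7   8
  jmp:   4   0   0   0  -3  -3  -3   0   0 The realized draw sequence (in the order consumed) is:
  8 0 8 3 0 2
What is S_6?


t=0: S=0, d=8, jump=0, S_1=0
t=1: S=0, d=0, jump=4, S_2=4
t=2: S=4, d=8, jump=0, S_3=4
t=3: S=4, d=3, jump=0, S_4=4
t=4: S=4, d=0, jump=4, S_5=8
t=5: S=8, d=2, jump=0, S_6=8

8


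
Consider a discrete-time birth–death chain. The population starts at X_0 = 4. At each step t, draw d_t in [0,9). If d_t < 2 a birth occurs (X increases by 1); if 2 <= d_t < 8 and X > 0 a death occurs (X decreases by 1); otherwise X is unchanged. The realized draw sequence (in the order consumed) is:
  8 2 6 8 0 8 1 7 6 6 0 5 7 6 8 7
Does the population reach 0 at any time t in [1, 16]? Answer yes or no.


yes

t=0: X=4, d=8 → hold, X_1=4
t=1: X=4, d=2 → death, X_2=3
t=2: X=3, d=6 → death, X_3=2
t=3: X=2, d=8 → hold, X_4=2
t=4: X=2, d=0 → birth, X_5=3
t=5: X=3, d=8 → hold, X_6=3
t=6: X=3, d=1 → birth, X_7=4
t=7: X=4, d=7 → death, X_8=3
t=8: X=3, d=6 → death, X_9=2
t=9: X=2, d=6 → death, X_10=1
t=10: X=1, d=0 → birth, X_11=2
t=11: X=2, d=5 → death, X_12=1
t=12: X=1, d=7 → death, X_13=0
t=13: X=0, d=6 → hold, X_14=0
t=14: X=0, d=8 → hold, X_15=0
t=15: X=0, d=7 → hold, X_16=0


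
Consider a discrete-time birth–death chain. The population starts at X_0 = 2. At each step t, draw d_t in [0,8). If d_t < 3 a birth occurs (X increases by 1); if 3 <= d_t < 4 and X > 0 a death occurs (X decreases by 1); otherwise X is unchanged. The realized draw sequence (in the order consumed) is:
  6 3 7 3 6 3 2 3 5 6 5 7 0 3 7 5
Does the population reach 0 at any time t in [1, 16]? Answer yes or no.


yes

t=0: X=2, d=6 → hold, X_1=2
t=1: X=2, d=3 → death, X_2=1
t=2: X=1, d=7 → hold, X_3=1
t=3: X=1, d=3 → death, X_4=0
t=4: X=0, d=6 → hold, X_5=0
t=5: X=0, d=3 → hold, X_6=0
t=6: X=0, d=2 → birth, X_7=1
t=7: X=1, d=3 → death, X_8=0
t=8: X=0, d=5 → hold, X_9=0
t=9: X=0, d=6 → hold, X_10=0
t=10: X=0, d=5 → hold, X_11=0
t=11: X=0, d=7 → hold, X_12=0
t=12: X=0, d=0 → birth, X_13=1
t=13: X=1, d=3 → death, X_14=0
t=14: X=0, d=7 → hold, X_15=0
t=15: X=0, d=5 → hold, X_16=0


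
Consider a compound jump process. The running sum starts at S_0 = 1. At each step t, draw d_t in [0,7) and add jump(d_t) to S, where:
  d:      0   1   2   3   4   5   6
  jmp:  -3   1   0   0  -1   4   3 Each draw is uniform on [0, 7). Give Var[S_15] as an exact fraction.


3540/49

Outcome values over d=0..6: [-3, 1, 0, 0, -1, 4, 3]
Σy = 4, Σy² = 36, M = 7
μ = 4/7 = 4/7,  σ² = 36/7 − (4/7)² = 236/49
Independent increments: Var[S_15] = 15·σ² = 15·(236/49) = 3540/49


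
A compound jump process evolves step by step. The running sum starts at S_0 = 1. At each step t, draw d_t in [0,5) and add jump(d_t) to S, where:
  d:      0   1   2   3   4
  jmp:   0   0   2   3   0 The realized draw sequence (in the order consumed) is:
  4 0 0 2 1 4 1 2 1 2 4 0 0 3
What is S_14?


t=0: S=1, d=4, jump=0, S_1=1
t=1: S=1, d=0, jump=0, S_2=1
t=2: S=1, d=0, jump=0, S_3=1
t=3: S=1, d=2, jump=2, S_4=3
t=4: S=3, d=1, jump=0, S_5=3
t=5: S=3, d=4, jump=0, S_6=3
t=6: S=3, d=1, jump=0, S_7=3
t=7: S=3, d=2, jump=2, S_8=5
t=8: S=5, d=1, jump=0, S_9=5
t=9: S=5, d=2, jump=2, S_10=7
t=10: S=7, d=4, jump=0, S_11=7
t=11: S=7, d=0, jump=0, S_12=7
t=12: S=7, d=0, jump=0, S_13=7
t=13: S=7, d=3, jump=3, S_14=10

10


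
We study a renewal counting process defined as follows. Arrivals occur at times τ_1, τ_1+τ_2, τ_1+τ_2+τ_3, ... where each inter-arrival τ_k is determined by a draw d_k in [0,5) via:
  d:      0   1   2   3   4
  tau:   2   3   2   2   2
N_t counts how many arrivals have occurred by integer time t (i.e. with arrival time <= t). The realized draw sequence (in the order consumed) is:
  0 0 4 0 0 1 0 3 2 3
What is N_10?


draw d_1=0: τ_1=2, arrival time A_1=2
draw d_2=0: τ_2=2, arrival time A_2=4
draw d_3=4: τ_3=2, arrival time A_3=6
draw d_4=0: τ_4=2, arrival time A_4=8
draw d_5=0: τ_5=2, arrival time A_5=10
draw d_6=1: τ_6=3, arrival time A_6=13
draw d_7=0: τ_7=2, arrival time A_7=15
draw d_8=3: τ_8=2, arrival time A_8=17
draw d_9=2: τ_9=2, arrival time A_9=19
draw d_10=3: τ_10=2, arrival time A_10=21
N_t over t=0..10: 0:0 1:0 2:1 3:1 4:2 5:2 6:3 7:3 8:4 9:4 10:5

5


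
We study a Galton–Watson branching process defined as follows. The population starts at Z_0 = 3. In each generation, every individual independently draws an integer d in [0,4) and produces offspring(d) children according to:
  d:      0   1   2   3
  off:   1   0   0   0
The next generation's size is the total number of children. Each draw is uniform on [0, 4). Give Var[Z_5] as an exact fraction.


Outcome values over d=0..3: [1, 0, 0, 0]
Σy = 1, Σy² = 1, M = 4
μ = 1/4 = 1/4,  σ² = 1/4 − (1/4)² = 3/16
V_0 = 0, E_0 = 3
V_1 = 3/16·E_0 + (1/4)²·V_0 = 9/16;  E_1 = 3/4
V_2 = 3/16·E_1 + (1/4)²·V_1 = 45/256;  E_2 = 3/16
V_3 = 3/16·E_2 + (1/4)²·V_2 = 189/4096;  E_3 = 3/64
V_4 = 3/16·E_3 + (1/4)²·V_3 = 765/65536;  E_4 = 3/256
V_5 = 3/16·E_4 + (1/4)²·V_4 = 3069/1048576;  E_5 = 3/1024

3069/1048576


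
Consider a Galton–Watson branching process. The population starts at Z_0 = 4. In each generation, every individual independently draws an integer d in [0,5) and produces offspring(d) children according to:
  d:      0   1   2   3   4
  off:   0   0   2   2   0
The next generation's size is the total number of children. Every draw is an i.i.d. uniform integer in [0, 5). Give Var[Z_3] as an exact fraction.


Outcome values over d=0..4: [0, 0, 2, 2, 0]
Σy = 4, Σy² = 8, M = 5
μ = 4/5 = 4/5,  σ² = 8/5 − (4/5)² = 24/25
V_0 = 0, E_0 = 4
V_1 = 24/25·E_0 + (4/5)²·V_0 = 96/25;  E_1 = 16/5
V_2 = 24/25·E_1 + (4/5)²·V_1 = 3456/625;  E_2 = 64/25
V_3 = 24/25·E_2 + (4/5)²·V_2 = 93696/15625;  E_3 = 256/125

93696/15625


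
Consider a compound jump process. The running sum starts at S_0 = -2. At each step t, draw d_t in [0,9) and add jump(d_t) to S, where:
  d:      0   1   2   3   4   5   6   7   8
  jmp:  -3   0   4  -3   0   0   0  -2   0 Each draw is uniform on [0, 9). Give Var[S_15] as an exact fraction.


Outcome values over d=0..8: [-3, 0, 4, -3, 0, 0, 0, -2, 0]
Σy = -4, Σy² = 38, M = 9
μ = -4/9 = -4/9,  σ² = 38/9 − (-4/9)² = 326/81
Independent increments: Var[S_15] = 15·σ² = 15·(326/81) = 1630/27

1630/27


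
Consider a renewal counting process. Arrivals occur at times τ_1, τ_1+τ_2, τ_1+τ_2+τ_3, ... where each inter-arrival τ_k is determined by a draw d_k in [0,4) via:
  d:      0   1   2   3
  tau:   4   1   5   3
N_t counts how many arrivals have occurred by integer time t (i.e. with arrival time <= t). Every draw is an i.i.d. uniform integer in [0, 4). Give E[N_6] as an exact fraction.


6677/4096

Inter-arrival values over d=0..3: [4, 1, 5, 3]
Each d has probability 1/4, so the pmf of τ is: f(1) = 1/4, f(3) = 1/4, f(4) = 1/4, f(5) = 1/4
Renewal equation for m(n) = E[N_n]: condition on τ_1 = k (if k <= n, one arrival plus a fresh copy on the remaining n−k steps): m(n) = F(n) + Σ_{k<=n} f(k)·m(n−k), where F(n) = P(τ <= n) and m(0) = 0
m(1) = F(1) = 1/4
m(2) = F(2) + f(1)·m(1) = 1/4 + 1/4·1/4 = 5/16
m(3) = F(3) + f(1)·m(2) = 1/2 + 1/4·5/16 = 37/64
m(4) = F(4) + f(1)·m(3) + f(3)·m(1) = 3/4 + 1/4·37/64 + 1/4·1/4 = 245/256
m(5) = F(5) + f(1)·m(4) + f(3)·m(2) + f(4)·m(1) = 1 + 1/4·245/256 + 1/4·5/16 + 1/4·1/4 = 1413/1024
m(6) = F(6) + f(1)·m(5) + f(3)·m(3) + f(4)·m(2) + f(5)·m(1) = 1 + 1/4·1413/1024 + 1/4·37/64 + 1/4·5/16 + 1/4·1/4 = 6677/4096
E[N_6] = m(6) = 6677/4096


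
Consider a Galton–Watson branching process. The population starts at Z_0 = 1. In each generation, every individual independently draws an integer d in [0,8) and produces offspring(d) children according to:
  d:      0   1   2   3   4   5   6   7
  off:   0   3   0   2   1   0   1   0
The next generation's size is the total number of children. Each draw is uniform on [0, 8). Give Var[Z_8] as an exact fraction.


643913007330495/281474976710656

Outcome values over d=0..7: [0, 3, 0, 2, 1, 0, 1, 0]
Σy = 7, Σy² = 15, M = 8
μ = 7/8 = 7/8,  σ² = 15/8 − (7/8)² = 71/64
V_0 = 0, E_0 = 1
V_1 = 71/64·E_0 + (7/8)²·V_0 = 71/64;  E_1 = 7/8
V_2 = 71/64·E_1 + (7/8)²·V_1 = 7455/4096;  E_2 = 49/64
V_3 = 71/64·E_2 + (7/8)²·V_2 = 587951/262144;  E_3 = 343/512
V_4 = 71/64·E_3 + (7/8)²·V_3 = 41278335/16777216;  E_4 = 2401/4096
V_5 = 71/64·E_4 + (7/8)²·V_4 = 2720887631/1073741824;  E_5 = 16807/32768
V_6 = 71/64·E_5 + (7/8)²·V_5 = 172425450015/68719476736;  E_6 = 117649/262144
V_7 = 71/64·E_6 + (7/8)²·V_6 = 10638556592111/4398046511104;  E_7 = 823543/2097152
V_8 = 71/64·E_7 + (7/8)²·V_7 = 643913007330495/281474976710656;  E_8 = 5764801/16777216


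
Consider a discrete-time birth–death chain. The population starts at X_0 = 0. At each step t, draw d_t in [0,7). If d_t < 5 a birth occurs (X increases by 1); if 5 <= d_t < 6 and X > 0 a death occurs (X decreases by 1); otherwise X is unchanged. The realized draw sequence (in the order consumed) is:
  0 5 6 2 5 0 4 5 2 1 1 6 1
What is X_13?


5

t=0: X=0, d=0 → birth, X_1=1
t=1: X=1, d=5 → death, X_2=0
t=2: X=0, d=6 → hold, X_3=0
t=3: X=0, d=2 → birth, X_4=1
t=4: X=1, d=5 → death, X_5=0
t=5: X=0, d=0 → birth, X_6=1
t=6: X=1, d=4 → birth, X_7=2
t=7: X=2, d=5 → death, X_8=1
t=8: X=1, d=2 → birth, X_9=2
t=9: X=2, d=1 → birth, X_10=3
t=10: X=3, d=1 → birth, X_11=4
t=11: X=4, d=6 → hold, X_12=4
t=12: X=4, d=1 → birth, X_13=5


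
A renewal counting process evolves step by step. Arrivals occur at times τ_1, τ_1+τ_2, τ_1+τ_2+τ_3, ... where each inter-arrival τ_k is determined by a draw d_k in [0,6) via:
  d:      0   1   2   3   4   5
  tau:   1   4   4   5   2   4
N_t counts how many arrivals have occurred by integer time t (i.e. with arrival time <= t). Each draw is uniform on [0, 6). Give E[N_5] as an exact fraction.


10219/7776

Inter-arrival values over d=0..5: [1, 4, 4, 5, 2, 4]
Each d has probability 1/6, so the pmf of τ is: f(1) = 1/6, f(2) = 1/6, f(4) = 1/2, f(5) = 1/6
Renewal equation for m(n) = E[N_n]: condition on τ_1 = k (if k <= n, one arrival plus a fresh copy on the remaining n−k steps): m(n) = F(n) + Σ_{k<=n} f(k)·m(n−k), where F(n) = P(τ <= n) and m(0) = 0
m(1) = F(1) = 1/6
m(2) = F(2) + f(1)·m(1) = 1/3 + 1/6·1/6 = 13/36
m(3) = F(3) + f(1)·m(2) + f(2)·m(1) = 1/3 + 1/6·13/36 + 1/6·1/6 = 91/216
m(4) = F(4) + f(1)·m(3) + f(2)·m(2) = 5/6 + 1/6·91/216 + 1/6·13/36 = 1249/1296
m(5) = F(5) + f(1)·m(4) + f(2)·m(3) + f(4)·m(1) = 1 + 1/6·1249/1296 + 1/6·91/216 + 1/2·1/6 = 10219/7776
E[N_5] = m(5) = 10219/7776


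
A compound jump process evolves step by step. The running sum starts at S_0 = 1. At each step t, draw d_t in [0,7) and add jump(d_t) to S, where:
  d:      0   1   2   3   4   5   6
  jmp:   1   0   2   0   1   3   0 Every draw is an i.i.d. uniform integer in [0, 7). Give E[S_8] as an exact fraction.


Outcome values over d=0..6: [1, 0, 2, 0, 1, 3, 0]
Σy = 7, Σy² = 15, M = 7
μ = 7/7 = 1,  σ² = 15/7 − (1)² = 8/7
E[S_8] = 1 + 8·(1) = 9

9


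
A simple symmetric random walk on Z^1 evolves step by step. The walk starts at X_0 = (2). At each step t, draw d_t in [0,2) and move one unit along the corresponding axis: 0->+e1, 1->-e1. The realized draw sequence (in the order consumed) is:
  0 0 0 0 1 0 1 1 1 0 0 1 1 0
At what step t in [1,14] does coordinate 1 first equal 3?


t=0: X=(2), d=0 → +e1, X_1=(3)
t=1: X=(3), d=0 → +e1, X_2=(4)
t=2: X=(4), d=0 → +e1, X_3=(5)
t=3: X=(5), d=0 → +e1, X_4=(6)
t=4: X=(6), d=1 → -e1, X_5=(5)
t=5: X=(5), d=0 → +e1, X_6=(6)
t=6: X=(6), d=1 → -e1, X_7=(5)
t=7: X=(5), d=1 → -e1, X_8=(4)
t=8: X=(4), d=1 → -e1, X_9=(3)
t=9: X=(3), d=0 → +e1, X_10=(4)
t=10: X=(4), d=0 → +e1, X_11=(5)
t=11: X=(5), d=1 → -e1, X_12=(4)
t=12: X=(4), d=1 → -e1, X_13=(3)
t=13: X=(3), d=0 → +e1, X_14=(4)

1


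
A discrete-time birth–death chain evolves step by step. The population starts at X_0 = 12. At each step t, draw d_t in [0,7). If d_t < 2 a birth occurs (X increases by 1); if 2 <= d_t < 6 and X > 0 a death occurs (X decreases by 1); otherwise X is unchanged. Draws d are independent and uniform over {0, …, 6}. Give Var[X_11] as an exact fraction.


418/49

X can drop by at most 1 per step and X_0 = 12 > T = 11, so X_t >= 12 − t >= 1 > 0 for every t <= 11: the floor at 0 (the 'and X > 0' condition) never binds. Hence X_11 = X_0 + Σ_{t<11} Y_t with i.i.d. increments Y_t = y(d_t) ∈ {+1, −1, 0}.
Outcome values over d=0..6: [1, 1, -1, -1, -1, -1, 0]
Σy = -2, Σy² = 6, M = 7
μ = -2/7 = -2/7,  σ² = 6/7 − (-2/7)² = 38/49
Independent increments: Var[X_11] = 11·σ² = 11·(38/49) = 418/49


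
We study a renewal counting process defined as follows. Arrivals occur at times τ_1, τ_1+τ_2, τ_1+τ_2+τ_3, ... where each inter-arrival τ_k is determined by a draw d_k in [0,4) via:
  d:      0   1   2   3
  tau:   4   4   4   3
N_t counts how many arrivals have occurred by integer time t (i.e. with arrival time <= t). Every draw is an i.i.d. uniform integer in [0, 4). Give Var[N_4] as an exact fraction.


0

Inter-arrival values over d=0..3: [4, 4, 4, 3]
Each d has probability 1/4, so the pmf of τ is: f(3) = 1/4, f(4) = 3/4
Let p_n(j) = P(N_n = j), with p_0 = [1]. Condition on τ_1: p_n(0) = P(τ > n), and for j >= 1, p_n(j) = Σ_{k<=n} f(k)·p_{n−k}(j−1)
p_1 = [1]  (j = 0)
p_2 = [1]  (j = 0)
p_3 = [3/4, 1/4]  (j = 0..1)
p_4 = [0, 1]  (j = 0..1)
E[N_4] = Σ j·p_4(j) = 1;  E[N_4²] = Σ j²·p_4(j) = 1
Var[N_4] = 1 − (1)² = 0


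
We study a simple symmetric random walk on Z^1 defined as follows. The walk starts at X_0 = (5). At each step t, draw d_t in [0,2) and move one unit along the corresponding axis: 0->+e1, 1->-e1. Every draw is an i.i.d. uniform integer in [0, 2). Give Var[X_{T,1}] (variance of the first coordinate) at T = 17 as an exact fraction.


17

Outcome values over d=0..1: [1, -1]
Σy = 0, Σy² = 2, M = 2
μ = 0/2 = 0,  σ² = 2/2 − (0)² = 1
Independent increments: Var[X_17] = 17·σ² = 17·(1) = 17


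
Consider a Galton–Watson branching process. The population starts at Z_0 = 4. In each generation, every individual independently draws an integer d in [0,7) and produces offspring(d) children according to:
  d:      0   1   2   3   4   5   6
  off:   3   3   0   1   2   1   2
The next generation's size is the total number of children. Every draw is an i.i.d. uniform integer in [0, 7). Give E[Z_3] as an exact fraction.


6912/343

Outcome values over d=0..6: [3, 3, 0, 1, 2, 1, 2]
Σy = 12, Σy² = 28, M = 7
μ = 12/7 = 12/7,  σ² = 28/7 − (12/7)² = 52/49
E[Z_0] = 4
E[Z_1] = 12/7·E[Z_0] = 48/7
E[Z_2] = 12/7·E[Z_1] = 576/49
E[Z_3] = 12/7·E[Z_2] = 6912/343


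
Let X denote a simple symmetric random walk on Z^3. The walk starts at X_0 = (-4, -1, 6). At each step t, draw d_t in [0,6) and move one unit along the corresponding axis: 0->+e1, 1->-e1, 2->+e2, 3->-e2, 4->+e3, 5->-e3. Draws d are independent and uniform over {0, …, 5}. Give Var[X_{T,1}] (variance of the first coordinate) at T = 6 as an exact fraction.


Outcome values over d=0..5: [1, -1, 0, 0, 0, 0]
Σy = 0, Σy² = 2, M = 6
μ = 0/6 = 0,  σ² = 2/6 − (0)² = 1/3
Independent increments: Var[X_6] = 6·σ² = 6·(1/3) = 2

2


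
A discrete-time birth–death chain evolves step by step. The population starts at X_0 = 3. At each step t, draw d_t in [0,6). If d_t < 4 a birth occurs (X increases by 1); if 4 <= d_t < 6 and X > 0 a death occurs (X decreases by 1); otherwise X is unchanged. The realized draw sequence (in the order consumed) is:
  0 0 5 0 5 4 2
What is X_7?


4

t=0: X=3, d=0 → birth, X_1=4
t=1: X=4, d=0 → birth, X_2=5
t=2: X=5, d=5 → death, X_3=4
t=3: X=4, d=0 → birth, X_4=5
t=4: X=5, d=5 → death, X_5=4
t=5: X=4, d=4 → death, X_6=3
t=6: X=3, d=2 → birth, X_7=4


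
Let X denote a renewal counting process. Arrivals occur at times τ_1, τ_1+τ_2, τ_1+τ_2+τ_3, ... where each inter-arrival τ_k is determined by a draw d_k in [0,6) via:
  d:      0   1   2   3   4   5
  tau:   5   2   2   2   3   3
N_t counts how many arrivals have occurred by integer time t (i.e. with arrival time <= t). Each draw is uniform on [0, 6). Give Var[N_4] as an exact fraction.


59/144

Inter-arrival values over d=0..5: [5, 2, 2, 2, 3, 3]
Each d has probability 1/6, so the pmf of τ is: f(2) = 1/2, f(3) = 1/3, f(5) = 1/6
Let p_n(j) = P(N_n = j), with p_0 = [1]. Condition on τ_1: p_n(0) = P(τ > n), and for j >= 1, p_n(j) = Σ_{k<=n} f(k)·p_{n−k}(j−1)
p_1 = [1]  (j = 0)
p_2 = [1/2, 1/2]  (j = 0..1)
p_3 = [1/6, 5/6]  (j = 0..1)
p_4 = [1/6, 7/12, 1/4]  (j = 0..2)
E[N_4] = Σ j·p_4(j) = 13/12;  E[N_4²] = Σ j²·p_4(j) = 19/12
Var[N_4] = 19/12 − (13/12)² = 59/144
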